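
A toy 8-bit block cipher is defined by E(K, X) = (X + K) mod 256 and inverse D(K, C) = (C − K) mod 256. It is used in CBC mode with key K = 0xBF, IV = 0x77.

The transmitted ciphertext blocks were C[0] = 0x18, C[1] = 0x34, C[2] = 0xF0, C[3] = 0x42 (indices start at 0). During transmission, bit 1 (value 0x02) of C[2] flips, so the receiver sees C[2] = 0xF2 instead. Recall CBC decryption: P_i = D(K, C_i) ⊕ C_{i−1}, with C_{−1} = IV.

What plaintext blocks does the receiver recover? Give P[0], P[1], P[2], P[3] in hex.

Only C[2] changed, to 0xF2. In CBC, a change in C_i garbles P_i and flips the same bit in P_{i+1}. Decrypting the received ciphertext:
P[0]: D(K, 0x18) = 0x59; 0x59 ⊕ 0x77 = 0x2E.
P[1]: D(K, 0x34) = 0x75; 0x75 ⊕ 0x18 = 0x6D.
P[2]: D(K, 0xF2) = 0x33; 0x33 ⊕ 0x34 = 0x07.
P[3]: D(K, 0x42) = 0x83; 0x83 ⊕ 0xF2 = 0x71.
Blocks that differ from the original plaintext: P[2], P[3].

P[0] = 0x2E, P[1] = 0x6D, P[2] = 0x07, P[3] = 0x71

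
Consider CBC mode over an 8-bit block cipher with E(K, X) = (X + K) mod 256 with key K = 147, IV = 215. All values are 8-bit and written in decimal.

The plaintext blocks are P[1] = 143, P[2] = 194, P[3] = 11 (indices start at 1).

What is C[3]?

C[3] = 74

CBC encryption: C_i = E(K, P_i ⊕ C_{i−1}), with C_{0} = IV.
C[1]: P[1] ⊕ 215 = 88; E(K, 88) = 235.
C[2]: P[2] ⊕ 235 = 41; E(K, 41) = 188.
C[3]: P[3] ⊕ 188 = 183; E(K, 183) = 74.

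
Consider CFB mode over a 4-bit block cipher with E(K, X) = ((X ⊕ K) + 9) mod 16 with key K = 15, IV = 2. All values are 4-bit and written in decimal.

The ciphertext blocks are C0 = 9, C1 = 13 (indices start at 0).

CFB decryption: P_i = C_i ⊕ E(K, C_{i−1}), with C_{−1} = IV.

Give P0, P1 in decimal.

P0: E(K, 2) = 6; 9 ⊕ 6 = 15.
P1: E(K, 9) = 15; 13 ⊕ 15 = 2.

P0 = 15, P1 = 2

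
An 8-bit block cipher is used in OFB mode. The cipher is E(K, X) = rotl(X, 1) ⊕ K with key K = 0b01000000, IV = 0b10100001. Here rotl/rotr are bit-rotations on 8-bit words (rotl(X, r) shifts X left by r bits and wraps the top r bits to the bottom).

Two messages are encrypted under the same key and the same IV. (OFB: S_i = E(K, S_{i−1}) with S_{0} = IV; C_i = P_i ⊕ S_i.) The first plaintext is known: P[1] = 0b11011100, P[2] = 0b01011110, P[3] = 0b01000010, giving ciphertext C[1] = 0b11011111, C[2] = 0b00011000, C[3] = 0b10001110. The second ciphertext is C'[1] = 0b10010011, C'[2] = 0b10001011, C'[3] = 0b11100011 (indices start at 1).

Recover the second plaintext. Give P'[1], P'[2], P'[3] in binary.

P'[1] = 0b10010000, P'[2] = 0b11001101, P'[3] = 0b00101111

In OFB with a reused IV, both messages share the same keystream S_i, so C_i ⊕ C'_i = P_i ⊕ P'_i and thus P'_i = P_i ⊕ C_i ⊕ C'_i.
P'[1]: 0b11011100 ⊕ 0b11011111 ⊕ 0b10010011 = 0b10010000.
P'[2]: 0b01011110 ⊕ 0b00011000 ⊕ 0b10001011 = 0b11001101.
P'[3]: 0b01000010 ⊕ 0b10001110 ⊕ 0b11100011 = 0b00101111.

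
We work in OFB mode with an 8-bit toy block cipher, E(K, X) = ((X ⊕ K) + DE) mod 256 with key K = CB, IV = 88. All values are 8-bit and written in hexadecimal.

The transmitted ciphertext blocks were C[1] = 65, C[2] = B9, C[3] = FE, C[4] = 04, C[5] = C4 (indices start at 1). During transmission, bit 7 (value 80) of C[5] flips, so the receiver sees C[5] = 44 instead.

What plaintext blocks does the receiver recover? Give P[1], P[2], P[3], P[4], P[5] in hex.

OFB decryption: S_i = E(K, S_{i−1}) with S_{0} = IV; P_i = C_i ⊕ S_i.
Only C[5] changed, to 44. In OFB, a change in C_i flips the same bit in P_i only; the keystream is unaffected. Decrypting the received ciphertext:
P[1]: S = E(K, 88) = 21; 65 ⊕ 21 = 44.
P[2]: S = E(K, 21) = C8; B9 ⊕ C8 = 71.
P[3]: S = E(K, C8) = E1; FE ⊕ E1 = 1F.
P[4]: S = E(K, E1) = 08; 04 ⊕ 08 = 0C.
P[5]: S = E(K, 08) = A1; 44 ⊕ A1 = E5.
Blocks that differ from the original plaintext: P[5].

P[1] = 44, P[2] = 71, P[3] = 1F, P[4] = 0C, P[5] = E5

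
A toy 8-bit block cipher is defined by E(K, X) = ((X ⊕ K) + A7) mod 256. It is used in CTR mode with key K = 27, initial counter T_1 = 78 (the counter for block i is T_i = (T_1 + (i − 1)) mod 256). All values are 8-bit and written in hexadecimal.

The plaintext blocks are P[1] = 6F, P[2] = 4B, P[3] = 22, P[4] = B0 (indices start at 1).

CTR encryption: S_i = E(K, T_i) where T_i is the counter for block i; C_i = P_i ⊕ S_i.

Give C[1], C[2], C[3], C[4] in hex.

C[1]: T = 78, S = E(K, T) = 06; 6F ⊕ 06 = 69.
C[2]: T = 79, S = E(K, T) = 05; 4B ⊕ 05 = 4E.
C[3]: T = 7A, S = E(K, T) = 04; 22 ⊕ 04 = 26.
C[4]: T = 7B, S = E(K, T) = 03; B0 ⊕ 03 = B3.

C[1] = 69, C[2] = 4E, C[3] = 26, C[4] = B3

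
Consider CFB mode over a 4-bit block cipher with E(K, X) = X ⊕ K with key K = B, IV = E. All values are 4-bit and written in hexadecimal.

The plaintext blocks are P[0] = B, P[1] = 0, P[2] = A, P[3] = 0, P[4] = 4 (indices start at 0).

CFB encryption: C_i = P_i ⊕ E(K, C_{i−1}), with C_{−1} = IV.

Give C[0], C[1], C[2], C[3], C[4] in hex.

C[0]: E(K, E) = 5; B ⊕ 5 = E.
C[1]: E(K, E) = 5; 0 ⊕ 5 = 5.
C[2]: E(K, 5) = E; A ⊕ E = 4.
C[3]: E(K, 4) = F; 0 ⊕ F = F.
C[4]: E(K, F) = 4; 4 ⊕ 4 = 0.

C[0] = E, C[1] = 5, C[2] = 4, C[3] = F, C[4] = 0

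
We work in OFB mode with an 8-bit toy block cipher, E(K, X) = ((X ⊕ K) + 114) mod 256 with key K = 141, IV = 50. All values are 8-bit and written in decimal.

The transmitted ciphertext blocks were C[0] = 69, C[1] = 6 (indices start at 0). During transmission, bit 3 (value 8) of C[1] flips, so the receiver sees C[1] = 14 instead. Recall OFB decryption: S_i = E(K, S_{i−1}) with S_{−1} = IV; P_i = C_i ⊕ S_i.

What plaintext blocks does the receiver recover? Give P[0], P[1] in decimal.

Only C[1] changed, to 14. In OFB, a change in C_i flips the same bit in P_i only; the keystream is unaffected. Decrypting the received ciphertext:
P[0]: S = E(K, 50) = 49; 69 ⊕ 49 = 116.
P[1]: S = E(K, 49) = 46; 14 ⊕ 46 = 32.
Blocks that differ from the original plaintext: P[1].

P[0] = 116, P[1] = 32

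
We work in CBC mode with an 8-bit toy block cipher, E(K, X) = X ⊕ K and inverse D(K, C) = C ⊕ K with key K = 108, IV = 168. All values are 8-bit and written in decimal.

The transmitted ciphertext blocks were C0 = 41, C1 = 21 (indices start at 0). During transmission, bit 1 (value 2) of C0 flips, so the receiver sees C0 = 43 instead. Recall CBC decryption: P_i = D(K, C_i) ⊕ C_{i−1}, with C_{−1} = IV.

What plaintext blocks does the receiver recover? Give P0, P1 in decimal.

P0 = 239, P1 = 82

Only C0 changed, to 43. In CBC, a change in C_i garbles P_i and flips the same bit in P_{i+1}. Decrypting the received ciphertext:
P0: D(K, 43) = 71; 71 ⊕ 168 = 239.
P1: D(K, 21) = 121; 121 ⊕ 43 = 82.
Blocks that differ from the original plaintext: P0, P1.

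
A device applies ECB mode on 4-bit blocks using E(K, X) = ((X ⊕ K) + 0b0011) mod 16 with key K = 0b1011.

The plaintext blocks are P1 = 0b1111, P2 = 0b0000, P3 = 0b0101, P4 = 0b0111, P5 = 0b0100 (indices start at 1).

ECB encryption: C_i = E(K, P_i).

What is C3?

C3: E(K, 0b0101) = 0b0001.

C3 = 0b0001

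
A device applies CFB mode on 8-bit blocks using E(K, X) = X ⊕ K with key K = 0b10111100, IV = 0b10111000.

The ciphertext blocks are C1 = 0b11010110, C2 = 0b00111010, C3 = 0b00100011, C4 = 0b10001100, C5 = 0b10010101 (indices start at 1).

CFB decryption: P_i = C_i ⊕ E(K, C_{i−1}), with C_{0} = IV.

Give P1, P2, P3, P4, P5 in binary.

P1: E(K, 0b10111000) = 0b00000100; 0b11010110 ⊕ 0b00000100 = 0b11010010.
P2: E(K, 0b11010110) = 0b01101010; 0b00111010 ⊕ 0b01101010 = 0b01010000.
P3: E(K, 0b00111010) = 0b10000110; 0b00100011 ⊕ 0b10000110 = 0b10100101.
P4: E(K, 0b00100011) = 0b10011111; 0b10001100 ⊕ 0b10011111 = 0b00010011.
P5: E(K, 0b10001100) = 0b00110000; 0b10010101 ⊕ 0b00110000 = 0b10100101.

P1 = 0b11010010, P2 = 0b01010000, P3 = 0b10100101, P4 = 0b00010011, P5 = 0b10100101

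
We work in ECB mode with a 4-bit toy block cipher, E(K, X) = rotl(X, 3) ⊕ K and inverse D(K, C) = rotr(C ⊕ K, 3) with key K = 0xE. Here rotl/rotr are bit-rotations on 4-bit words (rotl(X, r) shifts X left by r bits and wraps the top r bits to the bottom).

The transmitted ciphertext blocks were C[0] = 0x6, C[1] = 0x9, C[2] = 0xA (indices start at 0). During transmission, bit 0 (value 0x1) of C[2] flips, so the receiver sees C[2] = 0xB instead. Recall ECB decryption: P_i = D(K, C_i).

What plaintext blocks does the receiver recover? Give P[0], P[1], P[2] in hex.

P[0] = 0x1, P[1] = 0xE, P[2] = 0xA

Only C[2] changed, to 0xB. In ECB, a change in C_i affects only P_i. Decrypting the received ciphertext:
P[0]: D(K, 0x6) = 0x1.
P[1]: D(K, 0x9) = 0xE.
P[2]: D(K, 0xB) = 0xA.
Blocks that differ from the original plaintext: P[2].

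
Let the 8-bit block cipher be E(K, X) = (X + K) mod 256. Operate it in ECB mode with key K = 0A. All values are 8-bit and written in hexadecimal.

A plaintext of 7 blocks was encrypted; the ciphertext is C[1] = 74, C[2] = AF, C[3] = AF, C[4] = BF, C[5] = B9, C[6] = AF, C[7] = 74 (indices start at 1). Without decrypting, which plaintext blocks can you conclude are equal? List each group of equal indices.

ECB encrypts each block independently with the same key, so equal ciphertext blocks imply equal plaintext blocks.
C[1] = C[7] = 74, so P[1] = P[7].
C[2] = C[3] = C[6] = AF, so P[2] = P[3] = P[6].

P[1] = P[7]; P[2] = P[3] = P[6]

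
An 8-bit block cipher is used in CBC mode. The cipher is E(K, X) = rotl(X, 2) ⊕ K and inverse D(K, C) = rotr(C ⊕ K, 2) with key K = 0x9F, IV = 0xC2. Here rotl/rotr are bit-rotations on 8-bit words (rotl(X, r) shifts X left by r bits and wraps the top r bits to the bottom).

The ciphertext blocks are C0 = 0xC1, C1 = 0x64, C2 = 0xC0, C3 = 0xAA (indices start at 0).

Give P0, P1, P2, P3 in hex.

CBC decryption: P_i = D(K, C_i) ⊕ C_{i−1}, with C_{−1} = IV.
P0: D(K, 0xC1) = 0x97; 0x97 ⊕ 0xC2 = 0x55.
P1: D(K, 0x64) = 0xFE; 0xFE ⊕ 0xC1 = 0x3F.
P2: D(K, 0xC0) = 0xD7; 0xD7 ⊕ 0x64 = 0xB3.
P3: D(K, 0xAA) = 0x4D; 0x4D ⊕ 0xC0 = 0x8D.

P0 = 0x55, P1 = 0x3F, P2 = 0xB3, P3 = 0x8D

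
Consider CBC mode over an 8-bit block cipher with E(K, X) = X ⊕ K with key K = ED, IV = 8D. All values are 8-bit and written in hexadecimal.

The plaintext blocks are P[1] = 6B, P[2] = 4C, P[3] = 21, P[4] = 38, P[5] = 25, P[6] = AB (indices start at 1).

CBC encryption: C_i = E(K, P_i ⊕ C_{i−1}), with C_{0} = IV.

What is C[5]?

C[1]: P[1] ⊕ 8D = E6; E(K, E6) = 0B.
C[2]: P[2] ⊕ 0B = 47; E(K, 47) = AA.
C[3]: P[3] ⊕ AA = 8B; E(K, 8B) = 66.
C[4]: P[4] ⊕ 66 = 5E; E(K, 5E) = B3.
C[5]: P[5] ⊕ B3 = 96; E(K, 96) = 7B.

C[5] = 7B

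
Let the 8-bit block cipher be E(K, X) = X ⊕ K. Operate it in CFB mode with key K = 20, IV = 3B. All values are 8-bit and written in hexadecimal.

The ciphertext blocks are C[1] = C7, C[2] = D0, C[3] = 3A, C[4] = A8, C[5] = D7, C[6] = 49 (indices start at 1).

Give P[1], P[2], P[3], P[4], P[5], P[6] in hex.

CFB decryption: P_i = C_i ⊕ E(K, C_{i−1}), with C_{0} = IV.
P[1]: E(K, 3B) = 1B; C7 ⊕ 1B = DC.
P[2]: E(K, C7) = E7; D0 ⊕ E7 = 37.
P[3]: E(K, D0) = F0; 3A ⊕ F0 = CA.
P[4]: E(K, 3A) = 1A; A8 ⊕ 1A = B2.
P[5]: E(K, A8) = 88; D7 ⊕ 88 = 5F.
P[6]: E(K, D7) = F7; 49 ⊕ F7 = BE.

P[1] = DC, P[2] = 37, P[3] = CA, P[4] = B2, P[5] = 5F, P[6] = BE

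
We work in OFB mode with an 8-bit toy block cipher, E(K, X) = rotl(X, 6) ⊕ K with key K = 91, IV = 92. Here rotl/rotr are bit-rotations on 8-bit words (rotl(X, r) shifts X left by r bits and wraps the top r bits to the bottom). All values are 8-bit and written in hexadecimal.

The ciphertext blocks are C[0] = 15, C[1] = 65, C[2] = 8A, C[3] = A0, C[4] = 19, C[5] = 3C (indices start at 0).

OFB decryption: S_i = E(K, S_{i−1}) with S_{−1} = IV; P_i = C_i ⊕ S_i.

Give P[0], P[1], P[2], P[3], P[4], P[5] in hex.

P[0] = 20, P[1] = B9, P[2] = 2C, P[3] = 98, P[4] = 86, P[5] = 4A

P[0]: S = E(K, 92) = 35; 15 ⊕ 35 = 20.
P[1]: S = E(K, 35) = DC; 65 ⊕ DC = B9.
P[2]: S = E(K, DC) = A6; 8A ⊕ A6 = 2C.
P[3]: S = E(K, A6) = 38; A0 ⊕ 38 = 98.
P[4]: S = E(K, 38) = 9F; 19 ⊕ 9F = 86.
P[5]: S = E(K, 9F) = 76; 3C ⊕ 76 = 4A.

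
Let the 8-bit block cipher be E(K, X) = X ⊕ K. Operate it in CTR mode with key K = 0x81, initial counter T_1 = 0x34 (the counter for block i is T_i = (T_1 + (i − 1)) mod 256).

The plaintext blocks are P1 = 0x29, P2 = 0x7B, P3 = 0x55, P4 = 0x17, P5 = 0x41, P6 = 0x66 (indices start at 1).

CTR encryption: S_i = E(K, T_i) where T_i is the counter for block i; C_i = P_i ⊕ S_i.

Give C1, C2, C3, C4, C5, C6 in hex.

C1 = 0x9C, C2 = 0xCF, C3 = 0xE2, C4 = 0xA1, C5 = 0xF8, C6 = 0xDE

C1: T = 0x34, S = E(K, T) = 0xB5; 0x29 ⊕ 0xB5 = 0x9C.
C2: T = 0x35, S = E(K, T) = 0xB4; 0x7B ⊕ 0xB4 = 0xCF.
C3: T = 0x36, S = E(K, T) = 0xB7; 0x55 ⊕ 0xB7 = 0xE2.
C4: T = 0x37, S = E(K, T) = 0xB6; 0x17 ⊕ 0xB6 = 0xA1.
C5: T = 0x38, S = E(K, T) = 0xB9; 0x41 ⊕ 0xB9 = 0xF8.
C6: T = 0x39, S = E(K, T) = 0xB8; 0x66 ⊕ 0xB8 = 0xDE.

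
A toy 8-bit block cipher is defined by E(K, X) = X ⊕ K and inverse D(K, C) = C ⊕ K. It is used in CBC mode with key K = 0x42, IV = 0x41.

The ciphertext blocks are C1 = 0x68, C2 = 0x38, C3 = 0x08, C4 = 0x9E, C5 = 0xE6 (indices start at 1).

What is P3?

P3 = 0x72

CBC decryption: P_i = D(K, C_i) ⊕ C_{i−1}, with C_{0} = IV.
P3: D(K, 0x08) = 0x4A; 0x4A ⊕ 0x38 = 0x72.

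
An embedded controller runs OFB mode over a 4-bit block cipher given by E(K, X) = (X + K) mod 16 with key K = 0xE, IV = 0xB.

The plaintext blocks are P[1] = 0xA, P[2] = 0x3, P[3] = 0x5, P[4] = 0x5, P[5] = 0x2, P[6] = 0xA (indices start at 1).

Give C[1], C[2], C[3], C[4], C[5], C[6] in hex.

C[1] = 0x3, C[2] = 0x4, C[3] = 0x0, C[4] = 0x6, C[5] = 0x3, C[6] = 0x5

OFB encryption: S_i = E(K, S_{i−1}) with S_{0} = IV; C_i = P_i ⊕ S_i.
C[1]: S = E(K, 0xB) = 0x9; 0xA ⊕ 0x9 = 0x3.
C[2]: S = E(K, 0x9) = 0x7; 0x3 ⊕ 0x7 = 0x4.
C[3]: S = E(K, 0x7) = 0x5; 0x5 ⊕ 0x5 = 0x0.
C[4]: S = E(K, 0x5) = 0x3; 0x5 ⊕ 0x3 = 0x6.
C[5]: S = E(K, 0x3) = 0x1; 0x2 ⊕ 0x1 = 0x3.
C[6]: S = E(K, 0x1) = 0xF; 0xA ⊕ 0xF = 0x5.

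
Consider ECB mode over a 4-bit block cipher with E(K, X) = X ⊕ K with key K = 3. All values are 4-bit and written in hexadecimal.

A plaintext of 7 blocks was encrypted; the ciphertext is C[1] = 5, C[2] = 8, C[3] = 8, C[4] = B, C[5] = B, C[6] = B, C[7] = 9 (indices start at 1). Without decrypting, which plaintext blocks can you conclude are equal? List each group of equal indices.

ECB encrypts each block independently with the same key, so equal ciphertext blocks imply equal plaintext blocks.
C[2] = C[3] = 8, so P[2] = P[3].
C[4] = C[5] = C[6] = B, so P[4] = P[5] = P[6].

P[2] = P[3]; P[4] = P[5] = P[6]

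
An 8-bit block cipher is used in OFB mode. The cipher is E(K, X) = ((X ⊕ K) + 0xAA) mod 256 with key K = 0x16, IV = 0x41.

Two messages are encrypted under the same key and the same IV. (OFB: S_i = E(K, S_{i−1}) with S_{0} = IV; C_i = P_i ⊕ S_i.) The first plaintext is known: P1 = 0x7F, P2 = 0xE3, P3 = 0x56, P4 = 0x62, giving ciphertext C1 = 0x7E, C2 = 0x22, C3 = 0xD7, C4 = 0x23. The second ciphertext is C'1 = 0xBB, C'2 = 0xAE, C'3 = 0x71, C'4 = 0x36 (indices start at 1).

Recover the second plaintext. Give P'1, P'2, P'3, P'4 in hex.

In OFB with a reused IV, both messages share the same keystream S_i, so C_i ⊕ C'_i = P_i ⊕ P'_i and thus P'_i = P_i ⊕ C_i ⊕ C'_i.
P'1: 0x7F ⊕ 0x7E ⊕ 0xBB = 0xBA.
P'2: 0xE3 ⊕ 0x22 ⊕ 0xAE = 0x6F.
P'3: 0x56 ⊕ 0xD7 ⊕ 0x71 = 0xF0.
P'4: 0x62 ⊕ 0x23 ⊕ 0x36 = 0x77.

P'1 = 0xBA, P'2 = 0x6F, P'3 = 0xF0, P'4 = 0x77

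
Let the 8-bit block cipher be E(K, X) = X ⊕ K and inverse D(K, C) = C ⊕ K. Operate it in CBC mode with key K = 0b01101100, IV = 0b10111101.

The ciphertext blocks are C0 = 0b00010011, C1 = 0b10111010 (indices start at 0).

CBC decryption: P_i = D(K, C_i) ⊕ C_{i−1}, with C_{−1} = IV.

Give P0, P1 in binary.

P0 = 0b11000010, P1 = 0b11000101

P0: D(K, 0b00010011) = 0b01111111; 0b01111111 ⊕ 0b10111101 = 0b11000010.
P1: D(K, 0b10111010) = 0b11010110; 0b11010110 ⊕ 0b00010011 = 0b11000101.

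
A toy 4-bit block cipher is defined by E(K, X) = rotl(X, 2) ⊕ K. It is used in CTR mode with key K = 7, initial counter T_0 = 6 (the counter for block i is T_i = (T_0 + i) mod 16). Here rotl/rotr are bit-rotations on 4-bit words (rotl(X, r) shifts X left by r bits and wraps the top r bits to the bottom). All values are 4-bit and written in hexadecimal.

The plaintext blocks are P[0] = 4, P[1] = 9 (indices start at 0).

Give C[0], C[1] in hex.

C[0] = A, C[1] = 3

CTR encryption: S_i = E(K, T_i) where T_i is the counter for block i; C_i = P_i ⊕ S_i.
C[0]: T = 6, S = E(K, T) = E; 4 ⊕ E = A.
C[1]: T = 7, S = E(K, T) = A; 9 ⊕ A = 3.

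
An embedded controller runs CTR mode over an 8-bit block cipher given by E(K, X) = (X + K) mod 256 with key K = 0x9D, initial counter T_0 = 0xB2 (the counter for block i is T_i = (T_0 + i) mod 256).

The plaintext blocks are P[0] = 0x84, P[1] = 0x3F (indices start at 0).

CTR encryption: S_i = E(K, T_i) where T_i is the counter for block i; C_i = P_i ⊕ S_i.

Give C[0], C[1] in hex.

C[0] = 0xCB, C[1] = 0x6F

C[0]: T = 0xB2, S = E(K, T) = 0x4F; 0x84 ⊕ 0x4F = 0xCB.
C[1]: T = 0xB3, S = E(K, T) = 0x50; 0x3F ⊕ 0x50 = 0x6F.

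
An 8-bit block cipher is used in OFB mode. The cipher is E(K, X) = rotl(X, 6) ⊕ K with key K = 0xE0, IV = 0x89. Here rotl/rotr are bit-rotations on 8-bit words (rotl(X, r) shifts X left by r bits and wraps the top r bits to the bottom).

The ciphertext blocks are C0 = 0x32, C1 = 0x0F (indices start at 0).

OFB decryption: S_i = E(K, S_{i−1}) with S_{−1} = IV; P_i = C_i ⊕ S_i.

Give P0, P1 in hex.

P0: S = E(K, 0x89) = 0x82; 0x32 ⊕ 0x82 = 0xB0.
P1: S = E(K, 0x82) = 0x40; 0x0F ⊕ 0x40 = 0x4F.

P0 = 0xB0, P1 = 0x4F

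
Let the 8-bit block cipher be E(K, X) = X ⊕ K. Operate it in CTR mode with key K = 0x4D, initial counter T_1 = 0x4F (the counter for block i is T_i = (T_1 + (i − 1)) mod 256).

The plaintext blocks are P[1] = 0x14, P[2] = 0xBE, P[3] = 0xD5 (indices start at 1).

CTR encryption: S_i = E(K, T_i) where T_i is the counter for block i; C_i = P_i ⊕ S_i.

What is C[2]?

C[2] = 0xA3

C[1]: T = 0x4F, S = E(K, T) = 0x02; 0x14 ⊕ 0x02 = 0x16.
C[2]: T = 0x50, S = E(K, T) = 0x1D; 0xBE ⊕ 0x1D = 0xA3.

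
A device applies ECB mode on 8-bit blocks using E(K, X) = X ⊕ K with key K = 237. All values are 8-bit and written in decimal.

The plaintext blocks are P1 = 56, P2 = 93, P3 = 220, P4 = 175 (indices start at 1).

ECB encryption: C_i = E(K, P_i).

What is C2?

C2 = 176

C2: E(K, 93) = 176.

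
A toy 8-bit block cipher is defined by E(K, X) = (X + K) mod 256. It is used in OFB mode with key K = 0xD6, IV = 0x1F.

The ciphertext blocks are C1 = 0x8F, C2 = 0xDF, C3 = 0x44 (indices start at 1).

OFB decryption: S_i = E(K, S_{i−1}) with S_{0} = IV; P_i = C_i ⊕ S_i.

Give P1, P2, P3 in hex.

P1 = 0x7A, P2 = 0x14, P3 = 0xE5

P1: S = E(K, 0x1F) = 0xF5; 0x8F ⊕ 0xF5 = 0x7A.
P2: S = E(K, 0xF5) = 0xCB; 0xDF ⊕ 0xCB = 0x14.
P3: S = E(K, 0xCB) = 0xA1; 0x44 ⊕ 0xA1 = 0xE5.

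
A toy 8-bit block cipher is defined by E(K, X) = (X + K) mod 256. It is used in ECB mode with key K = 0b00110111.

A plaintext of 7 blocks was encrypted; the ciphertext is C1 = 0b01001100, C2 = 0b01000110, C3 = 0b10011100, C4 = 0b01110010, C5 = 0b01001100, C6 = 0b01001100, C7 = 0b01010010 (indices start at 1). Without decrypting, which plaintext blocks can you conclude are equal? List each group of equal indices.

ECB encrypts each block independently with the same key, so equal ciphertext blocks imply equal plaintext blocks.
C1 = C5 = C6 = 0b01001100, so P1 = P5 = P6.

P1 = P5 = P6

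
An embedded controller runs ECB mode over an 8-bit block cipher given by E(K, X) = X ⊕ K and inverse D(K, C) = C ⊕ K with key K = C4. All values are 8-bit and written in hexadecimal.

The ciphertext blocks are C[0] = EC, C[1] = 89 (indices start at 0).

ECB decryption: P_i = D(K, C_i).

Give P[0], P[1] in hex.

P[0] = 28, P[1] = 4D

P[0]: D(K, EC) = 28.
P[1]: D(K, 89) = 4D.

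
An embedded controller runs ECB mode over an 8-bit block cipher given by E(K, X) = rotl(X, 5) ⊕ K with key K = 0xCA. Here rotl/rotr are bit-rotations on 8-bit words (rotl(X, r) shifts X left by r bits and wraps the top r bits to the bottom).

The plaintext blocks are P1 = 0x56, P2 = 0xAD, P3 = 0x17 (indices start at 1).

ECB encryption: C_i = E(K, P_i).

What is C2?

C2: E(K, 0xAD) = 0x7F.

C2 = 0x7F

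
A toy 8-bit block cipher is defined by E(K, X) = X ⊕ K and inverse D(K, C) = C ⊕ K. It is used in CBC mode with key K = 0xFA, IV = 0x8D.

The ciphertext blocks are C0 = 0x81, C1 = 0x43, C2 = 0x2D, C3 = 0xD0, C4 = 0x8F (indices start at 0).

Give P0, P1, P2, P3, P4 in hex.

CBC decryption: P_i = D(K, C_i) ⊕ C_{i−1}, with C_{−1} = IV.
P0: D(K, 0x81) = 0x7B; 0x7B ⊕ 0x8D = 0xF6.
P1: D(K, 0x43) = 0xB9; 0xB9 ⊕ 0x81 = 0x38.
P2: D(K, 0x2D) = 0xD7; 0xD7 ⊕ 0x43 = 0x94.
P3: D(K, 0xD0) = 0x2A; 0x2A ⊕ 0x2D = 0x07.
P4: D(K, 0x8F) = 0x75; 0x75 ⊕ 0xD0 = 0xA5.

P0 = 0xF6, P1 = 0x38, P2 = 0x94, P3 = 0x07, P4 = 0xA5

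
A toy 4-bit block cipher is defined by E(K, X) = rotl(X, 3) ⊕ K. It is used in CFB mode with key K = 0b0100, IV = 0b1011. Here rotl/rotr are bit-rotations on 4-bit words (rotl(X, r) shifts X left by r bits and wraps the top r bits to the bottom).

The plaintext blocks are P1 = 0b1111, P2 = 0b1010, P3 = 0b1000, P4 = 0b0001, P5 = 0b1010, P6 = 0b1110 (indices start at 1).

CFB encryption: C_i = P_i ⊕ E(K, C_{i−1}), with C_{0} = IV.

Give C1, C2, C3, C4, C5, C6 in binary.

C1: E(K, 0b1011) = 0b1001; 0b1111 ⊕ 0b1001 = 0b0110.
C2: E(K, 0b0110) = 0b0111; 0b1010 ⊕ 0b0111 = 0b1101.
C3: E(K, 0b1101) = 0b1010; 0b1000 ⊕ 0b1010 = 0b0010.
C4: E(K, 0b0010) = 0b0101; 0b0001 ⊕ 0b0101 = 0b0100.
C5: E(K, 0b0100) = 0b0110; 0b1010 ⊕ 0b0110 = 0b1100.
C6: E(K, 0b1100) = 0b0010; 0b1110 ⊕ 0b0010 = 0b1100.

C1 = 0b0110, C2 = 0b1101, C3 = 0b0010, C4 = 0b0100, C5 = 0b1100, C6 = 0b1100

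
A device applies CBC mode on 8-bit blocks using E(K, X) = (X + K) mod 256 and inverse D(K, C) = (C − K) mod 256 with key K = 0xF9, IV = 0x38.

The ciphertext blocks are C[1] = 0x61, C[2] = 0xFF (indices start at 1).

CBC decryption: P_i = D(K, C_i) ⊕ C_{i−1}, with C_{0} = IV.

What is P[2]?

P[2] = 0x67

P[2]: D(K, 0xFF) = 0x06; 0x06 ⊕ 0x61 = 0x67.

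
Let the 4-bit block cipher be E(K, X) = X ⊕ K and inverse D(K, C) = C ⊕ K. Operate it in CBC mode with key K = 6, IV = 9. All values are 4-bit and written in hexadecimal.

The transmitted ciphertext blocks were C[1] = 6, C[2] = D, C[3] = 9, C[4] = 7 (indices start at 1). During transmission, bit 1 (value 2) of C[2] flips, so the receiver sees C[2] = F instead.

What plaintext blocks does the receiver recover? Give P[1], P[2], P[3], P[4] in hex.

P[1] = 9, P[2] = F, P[3] = 0, P[4] = 8

CBC decryption: P_i = D(K, C_i) ⊕ C_{i−1}, with C_{0} = IV.
Only C[2] changed, to F. In CBC, a change in C_i garbles P_i and flips the same bit in P_{i+1}. Decrypting the received ciphertext:
P[1]: D(K, 6) = 0; 0 ⊕ 9 = 9.
P[2]: D(K, F) = 9; 9 ⊕ 6 = F.
P[3]: D(K, 9) = F; F ⊕ F = 0.
P[4]: D(K, 7) = 1; 1 ⊕ 9 = 8.
Blocks that differ from the original plaintext: P[2], P[3].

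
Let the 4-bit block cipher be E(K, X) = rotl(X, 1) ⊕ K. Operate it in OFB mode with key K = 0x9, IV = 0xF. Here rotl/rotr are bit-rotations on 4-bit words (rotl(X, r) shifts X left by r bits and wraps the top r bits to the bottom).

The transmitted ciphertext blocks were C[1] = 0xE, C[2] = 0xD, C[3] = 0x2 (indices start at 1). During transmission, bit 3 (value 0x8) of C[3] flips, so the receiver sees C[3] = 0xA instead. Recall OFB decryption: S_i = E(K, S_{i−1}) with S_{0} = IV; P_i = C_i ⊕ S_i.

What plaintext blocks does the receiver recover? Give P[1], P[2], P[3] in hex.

P[1] = 0x8, P[2] = 0x8, P[3] = 0x9

Only C[3] changed, to 0xA. In OFB, a change in C_i flips the same bit in P_i only; the keystream is unaffected. Decrypting the received ciphertext:
P[1]: S = E(K, 0xF) = 0x6; 0xE ⊕ 0x6 = 0x8.
P[2]: S = E(K, 0x6) = 0x5; 0xD ⊕ 0x5 = 0x8.
P[3]: S = E(K, 0x5) = 0x3; 0xA ⊕ 0x3 = 0x9.
Blocks that differ from the original plaintext: P[3].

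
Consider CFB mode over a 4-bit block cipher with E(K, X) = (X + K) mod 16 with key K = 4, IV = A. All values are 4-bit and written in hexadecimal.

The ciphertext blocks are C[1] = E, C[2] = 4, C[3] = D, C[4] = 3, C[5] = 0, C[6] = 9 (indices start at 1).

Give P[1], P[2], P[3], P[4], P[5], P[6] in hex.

CFB decryption: P_i = C_i ⊕ E(K, C_{i−1}), with C_{0} = IV.
P[1]: E(K, A) = E; E ⊕ E = 0.
P[2]: E(K, E) = 2; 4 ⊕ 2 = 6.
P[3]: E(K, 4) = 8; D ⊕ 8 = 5.
P[4]: E(K, D) = 1; 3 ⊕ 1 = 2.
P[5]: E(K, 3) = 7; 0 ⊕ 7 = 7.
P[6]: E(K, 0) = 4; 9 ⊕ 4 = D.

P[1] = 0, P[2] = 6, P[3] = 5, P[4] = 2, P[5] = 7, P[6] = D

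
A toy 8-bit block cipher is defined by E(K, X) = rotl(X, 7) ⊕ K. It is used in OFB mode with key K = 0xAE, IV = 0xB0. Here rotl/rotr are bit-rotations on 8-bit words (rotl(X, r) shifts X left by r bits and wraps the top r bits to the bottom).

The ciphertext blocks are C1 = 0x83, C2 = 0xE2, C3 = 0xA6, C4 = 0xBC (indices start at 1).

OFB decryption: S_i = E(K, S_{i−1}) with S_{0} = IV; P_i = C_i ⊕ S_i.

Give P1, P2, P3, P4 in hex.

P1 = 0x75, P2 = 0x37, P3 = 0xE2, P4 = 0x30

P1: S = E(K, 0xB0) = 0xF6; 0x83 ⊕ 0xF6 = 0x75.
P2: S = E(K, 0xF6) = 0xD5; 0xE2 ⊕ 0xD5 = 0x37.
P3: S = E(K, 0xD5) = 0x44; 0xA6 ⊕ 0x44 = 0xE2.
P4: S = E(K, 0x44) = 0x8C; 0xBC ⊕ 0x8C = 0x30.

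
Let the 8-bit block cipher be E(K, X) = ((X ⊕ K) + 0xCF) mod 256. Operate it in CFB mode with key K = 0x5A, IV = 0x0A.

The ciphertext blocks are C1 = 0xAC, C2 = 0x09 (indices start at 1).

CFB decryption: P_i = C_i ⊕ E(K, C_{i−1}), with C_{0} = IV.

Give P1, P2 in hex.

P1 = 0xB3, P2 = 0xCC

P1: E(K, 0x0A) = 0x1F; 0xAC ⊕ 0x1F = 0xB3.
P2: E(K, 0xAC) = 0xC5; 0x09 ⊕ 0xC5 = 0xCC.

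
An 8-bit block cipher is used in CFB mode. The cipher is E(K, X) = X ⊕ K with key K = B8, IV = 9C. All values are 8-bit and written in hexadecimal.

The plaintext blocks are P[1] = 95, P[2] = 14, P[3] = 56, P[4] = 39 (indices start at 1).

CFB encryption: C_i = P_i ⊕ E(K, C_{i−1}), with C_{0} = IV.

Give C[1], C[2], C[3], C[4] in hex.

C[1] = B1, C[2] = 1D, C[3] = F3, C[4] = 72

C[1]: E(K, 9C) = 24; 95 ⊕ 24 = B1.
C[2]: E(K, B1) = 09; 14 ⊕ 09 = 1D.
C[3]: E(K, 1D) = A5; 56 ⊕ A5 = F3.
C[4]: E(K, F3) = 4B; 39 ⊕ 4B = 72.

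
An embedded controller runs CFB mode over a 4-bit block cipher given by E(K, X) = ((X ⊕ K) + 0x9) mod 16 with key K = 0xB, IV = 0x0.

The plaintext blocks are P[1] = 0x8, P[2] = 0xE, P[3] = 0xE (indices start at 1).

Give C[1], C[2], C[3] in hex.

C[1] = 0xC, C[2] = 0xE, C[3] = 0x0

CFB encryption: C_i = P_i ⊕ E(K, C_{i−1}), with C_{0} = IV.
C[1]: E(K, 0x0) = 0x4; 0x8 ⊕ 0x4 = 0xC.
C[2]: E(K, 0xC) = 0x0; 0xE ⊕ 0x0 = 0xE.
C[3]: E(K, 0xE) = 0xE; 0xE ⊕ 0xE = 0x0.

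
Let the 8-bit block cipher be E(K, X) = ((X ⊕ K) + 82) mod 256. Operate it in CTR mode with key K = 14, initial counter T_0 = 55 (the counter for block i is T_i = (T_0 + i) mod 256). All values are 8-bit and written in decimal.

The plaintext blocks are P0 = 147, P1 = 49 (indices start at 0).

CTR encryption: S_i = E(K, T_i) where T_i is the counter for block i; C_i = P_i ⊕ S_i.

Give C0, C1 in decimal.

C0 = 24, C1 = 185

C0: T = 55, S = E(K, T) = 139; 147 ⊕ 139 = 24.
C1: T = 56, S = E(K, T) = 136; 49 ⊕ 136 = 185.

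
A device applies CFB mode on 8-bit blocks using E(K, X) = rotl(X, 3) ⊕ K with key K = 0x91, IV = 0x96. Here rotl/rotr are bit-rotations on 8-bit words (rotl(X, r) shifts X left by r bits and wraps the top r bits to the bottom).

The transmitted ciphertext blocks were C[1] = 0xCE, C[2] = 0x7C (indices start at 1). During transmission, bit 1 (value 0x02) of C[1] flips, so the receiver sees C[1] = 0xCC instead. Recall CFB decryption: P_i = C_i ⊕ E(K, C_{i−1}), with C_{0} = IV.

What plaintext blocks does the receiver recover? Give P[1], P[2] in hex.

P[1] = 0xE9, P[2] = 0x8B

Only C[1] changed, to 0xCC. In CFB, a change in C_i flips the same bit in P_i and garbles P_{i+1}. Decrypting the received ciphertext:
P[1]: E(K, 0x96) = 0x25; 0xCC ⊕ 0x25 = 0xE9.
P[2]: E(K, 0xCC) = 0xF7; 0x7C ⊕ 0xF7 = 0x8B.
Blocks that differ from the original plaintext: P[1], P[2].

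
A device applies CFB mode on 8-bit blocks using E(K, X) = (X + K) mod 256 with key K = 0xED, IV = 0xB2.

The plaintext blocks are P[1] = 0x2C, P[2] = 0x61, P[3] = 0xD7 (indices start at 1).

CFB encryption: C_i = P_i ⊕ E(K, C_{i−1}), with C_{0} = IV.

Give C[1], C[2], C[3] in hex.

C[1] = 0xB3, C[2] = 0xC1, C[3] = 0x79

C[1]: E(K, 0xB2) = 0x9F; 0x2C ⊕ 0x9F = 0xB3.
C[2]: E(K, 0xB3) = 0xA0; 0x61 ⊕ 0xA0 = 0xC1.
C[3]: E(K, 0xC1) = 0xAE; 0xD7 ⊕ 0xAE = 0x79.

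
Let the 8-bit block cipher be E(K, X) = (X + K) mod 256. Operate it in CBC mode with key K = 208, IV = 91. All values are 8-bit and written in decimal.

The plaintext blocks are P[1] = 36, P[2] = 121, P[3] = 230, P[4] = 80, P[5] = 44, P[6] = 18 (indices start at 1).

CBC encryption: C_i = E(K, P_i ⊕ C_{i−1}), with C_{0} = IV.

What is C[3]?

C[1]: P[1] ⊕ 91 = 127; E(K, 127) = 79.
C[2]: P[2] ⊕ 79 = 54; E(K, 54) = 6.
C[3]: P[3] ⊕ 6 = 224; E(K, 224) = 176.

C[3] = 176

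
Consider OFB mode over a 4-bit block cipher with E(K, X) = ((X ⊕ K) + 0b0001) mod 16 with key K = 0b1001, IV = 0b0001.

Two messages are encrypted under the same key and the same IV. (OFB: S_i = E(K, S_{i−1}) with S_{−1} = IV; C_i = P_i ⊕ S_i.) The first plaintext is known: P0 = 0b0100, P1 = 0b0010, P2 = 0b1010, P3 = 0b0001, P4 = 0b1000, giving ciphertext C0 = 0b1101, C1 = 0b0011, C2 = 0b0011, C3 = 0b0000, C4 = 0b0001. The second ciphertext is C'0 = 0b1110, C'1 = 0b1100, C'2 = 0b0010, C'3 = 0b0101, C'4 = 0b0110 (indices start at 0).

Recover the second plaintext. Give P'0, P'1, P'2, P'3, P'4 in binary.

P'0 = 0b0111, P'1 = 0b1101, P'2 = 0b1011, P'3 = 0b0100, P'4 = 0b1111

In OFB with a reused IV, both messages share the same keystream S_i, so C_i ⊕ C'_i = P_i ⊕ P'_i and thus P'_i = P_i ⊕ C_i ⊕ C'_i.
P'0: 0b0100 ⊕ 0b1101 ⊕ 0b1110 = 0b0111.
P'1: 0b0010 ⊕ 0b0011 ⊕ 0b1100 = 0b1101.
P'2: 0b1010 ⊕ 0b0011 ⊕ 0b0010 = 0b1011.
P'3: 0b0001 ⊕ 0b0000 ⊕ 0b0101 = 0b0100.
P'4: 0b1000 ⊕ 0b0001 ⊕ 0b0110 = 0b1111.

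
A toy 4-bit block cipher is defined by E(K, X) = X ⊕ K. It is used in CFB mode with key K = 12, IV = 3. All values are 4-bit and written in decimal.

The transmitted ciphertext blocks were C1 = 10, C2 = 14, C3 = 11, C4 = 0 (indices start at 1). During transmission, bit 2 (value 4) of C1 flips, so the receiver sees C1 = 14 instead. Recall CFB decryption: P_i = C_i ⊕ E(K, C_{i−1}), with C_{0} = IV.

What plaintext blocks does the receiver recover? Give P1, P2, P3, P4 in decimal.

Only C1 changed, to 14. In CFB, a change in C_i flips the same bit in P_i and garbles P_{i+1}. Decrypting the received ciphertext:
P1: E(K, 3) = 15; 14 ⊕ 15 = 1.
P2: E(K, 14) = 2; 14 ⊕ 2 = 12.
P3: E(K, 14) = 2; 11 ⊕ 2 = 9.
P4: E(K, 11) = 7; 0 ⊕ 7 = 7.
Blocks that differ from the original plaintext: P1, P2.

P1 = 1, P2 = 12, P3 = 9, P4 = 7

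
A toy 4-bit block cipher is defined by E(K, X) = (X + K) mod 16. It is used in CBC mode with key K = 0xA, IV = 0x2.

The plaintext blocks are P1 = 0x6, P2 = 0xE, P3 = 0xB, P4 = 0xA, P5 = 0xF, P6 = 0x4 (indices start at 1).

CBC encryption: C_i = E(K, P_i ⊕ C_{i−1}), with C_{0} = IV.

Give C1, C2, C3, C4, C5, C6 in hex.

C1: P1 ⊕ 0x2 = 0x4; E(K, 0x4) = 0xE.
C2: P2 ⊕ 0xE = 0x0; E(K, 0x0) = 0xA.
C3: P3 ⊕ 0xA = 0x1; E(K, 0x1) = 0xB.
C4: P4 ⊕ 0xB = 0x1; E(K, 0x1) = 0xB.
C5: P5 ⊕ 0xB = 0x4; E(K, 0x4) = 0xE.
C6: P6 ⊕ 0xE = 0xA; E(K, 0xA) = 0x4.

C1 = 0xE, C2 = 0xA, C3 = 0xB, C4 = 0xB, C5 = 0xE, C6 = 0x4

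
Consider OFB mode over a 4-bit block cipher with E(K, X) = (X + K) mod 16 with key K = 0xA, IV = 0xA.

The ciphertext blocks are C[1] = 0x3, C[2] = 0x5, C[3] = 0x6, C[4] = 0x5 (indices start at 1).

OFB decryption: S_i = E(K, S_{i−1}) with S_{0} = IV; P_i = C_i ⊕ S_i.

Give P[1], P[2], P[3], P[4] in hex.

P[1]: S = E(K, 0xA) = 0x4; 0x3 ⊕ 0x4 = 0x7.
P[2]: S = E(K, 0x4) = 0xE; 0x5 ⊕ 0xE = 0xB.
P[3]: S = E(K, 0xE) = 0x8; 0x6 ⊕ 0x8 = 0xE.
P[4]: S = E(K, 0x8) = 0x2; 0x5 ⊕ 0x2 = 0x7.

P[1] = 0x7, P[2] = 0xB, P[3] = 0xE, P[4] = 0x7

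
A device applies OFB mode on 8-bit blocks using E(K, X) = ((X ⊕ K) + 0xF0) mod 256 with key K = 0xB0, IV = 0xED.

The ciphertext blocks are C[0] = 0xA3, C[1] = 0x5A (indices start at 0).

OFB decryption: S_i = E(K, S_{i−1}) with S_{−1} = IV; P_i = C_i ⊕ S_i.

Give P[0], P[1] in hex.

P[0]: S = E(K, 0xED) = 0x4D; 0xA3 ⊕ 0x4D = 0xEE.
P[1]: S = E(K, 0x4D) = 0xED; 0x5A ⊕ 0xED = 0xB7.

P[0] = 0xEE, P[1] = 0xB7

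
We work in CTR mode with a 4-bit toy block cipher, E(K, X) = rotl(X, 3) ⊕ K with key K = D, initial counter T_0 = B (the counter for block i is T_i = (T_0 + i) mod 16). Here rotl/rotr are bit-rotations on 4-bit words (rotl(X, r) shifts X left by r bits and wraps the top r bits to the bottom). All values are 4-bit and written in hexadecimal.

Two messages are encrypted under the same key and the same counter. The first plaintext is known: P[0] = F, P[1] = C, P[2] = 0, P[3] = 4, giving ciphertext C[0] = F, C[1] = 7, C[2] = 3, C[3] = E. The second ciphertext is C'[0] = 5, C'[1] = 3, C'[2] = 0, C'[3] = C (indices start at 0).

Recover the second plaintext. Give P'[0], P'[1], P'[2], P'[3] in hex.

In CTR with a reused counter, both messages share the same keystream S_i, so C_i ⊕ C'_i = P_i ⊕ P'_i and thus P'_i = P_i ⊕ C_i ⊕ C'_i.
P'[0]: F ⊕ F ⊕ 5 = 5.
P'[1]: C ⊕ 7 ⊕ 3 = 8.
P'[2]: 0 ⊕ 3 ⊕ 0 = 3.
P'[3]: 4 ⊕ E ⊕ C = 6.

P'[0] = 5, P'[1] = 8, P'[2] = 3, P'[3] = 6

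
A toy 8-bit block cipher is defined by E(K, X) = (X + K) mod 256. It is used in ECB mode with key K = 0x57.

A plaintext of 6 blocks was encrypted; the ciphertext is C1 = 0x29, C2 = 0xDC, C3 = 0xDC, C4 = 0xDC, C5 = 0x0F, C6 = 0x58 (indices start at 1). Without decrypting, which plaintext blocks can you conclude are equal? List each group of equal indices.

ECB encrypts each block independently with the same key, so equal ciphertext blocks imply equal plaintext blocks.
C2 = C3 = C4 = 0xDC, so P2 = P3 = P4.

P2 = P3 = P4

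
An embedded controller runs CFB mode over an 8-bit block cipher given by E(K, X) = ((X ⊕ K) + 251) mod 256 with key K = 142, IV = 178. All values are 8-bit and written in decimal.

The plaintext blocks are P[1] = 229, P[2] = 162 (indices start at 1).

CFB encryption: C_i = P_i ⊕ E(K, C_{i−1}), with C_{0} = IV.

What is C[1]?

C[1] = 210

C[1]: E(K, 178) = 55; 229 ⊕ 55 = 210.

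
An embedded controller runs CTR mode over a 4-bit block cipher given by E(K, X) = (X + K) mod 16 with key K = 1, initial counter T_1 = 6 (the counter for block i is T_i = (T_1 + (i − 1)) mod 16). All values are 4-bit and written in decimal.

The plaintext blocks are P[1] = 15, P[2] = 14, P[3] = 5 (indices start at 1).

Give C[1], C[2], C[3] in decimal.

C[1] = 8, C[2] = 6, C[3] = 12

CTR encryption: S_i = E(K, T_i) where T_i is the counter for block i; C_i = P_i ⊕ S_i.
C[1]: T = 6, S = E(K, T) = 7; 15 ⊕ 7 = 8.
C[2]: T = 7, S = E(K, T) = 8; 14 ⊕ 8 = 6.
C[3]: T = 8, S = E(K, T) = 9; 5 ⊕ 9 = 12.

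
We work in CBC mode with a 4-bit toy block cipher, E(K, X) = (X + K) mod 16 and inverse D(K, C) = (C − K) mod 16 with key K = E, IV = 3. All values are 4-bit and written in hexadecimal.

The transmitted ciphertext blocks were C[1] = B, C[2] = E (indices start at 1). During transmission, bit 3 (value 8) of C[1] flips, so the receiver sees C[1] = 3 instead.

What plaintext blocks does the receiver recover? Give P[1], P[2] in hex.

P[1] = 6, P[2] = 3

CBC decryption: P_i = D(K, C_i) ⊕ C_{i−1}, with C_{0} = IV.
Only C[1] changed, to 3. In CBC, a change in C_i garbles P_i and flips the same bit in P_{i+1}. Decrypting the received ciphertext:
P[1]: D(K, 3) = 5; 5 ⊕ 3 = 6.
P[2]: D(K, E) = 0; 0 ⊕ 3 = 3.
Blocks that differ from the original plaintext: P[1], P[2].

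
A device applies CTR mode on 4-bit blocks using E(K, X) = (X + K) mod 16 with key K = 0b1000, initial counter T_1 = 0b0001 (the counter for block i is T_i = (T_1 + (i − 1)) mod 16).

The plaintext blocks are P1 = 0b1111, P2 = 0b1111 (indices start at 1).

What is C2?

CTR encryption: S_i = E(K, T_i) where T_i is the counter for block i; C_i = P_i ⊕ S_i.
C1: T = 0b0001, S = E(K, T) = 0b1001; 0b1111 ⊕ 0b1001 = 0b0110.
C2: T = 0b0010, S = E(K, T) = 0b1010; 0b1111 ⊕ 0b1010 = 0b0101.

C2 = 0b0101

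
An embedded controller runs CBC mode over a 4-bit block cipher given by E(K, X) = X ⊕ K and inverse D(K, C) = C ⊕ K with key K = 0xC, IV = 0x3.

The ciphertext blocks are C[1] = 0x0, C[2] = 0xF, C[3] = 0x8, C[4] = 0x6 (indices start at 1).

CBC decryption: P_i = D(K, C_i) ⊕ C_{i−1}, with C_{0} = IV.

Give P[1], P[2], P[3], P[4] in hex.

P[1]: D(K, 0x0) = 0xC; 0xC ⊕ 0x3 = 0xF.
P[2]: D(K, 0xF) = 0x3; 0x3 ⊕ 0x0 = 0x3.
P[3]: D(K, 0x8) = 0x4; 0x4 ⊕ 0xF = 0xB.
P[4]: D(K, 0x6) = 0xA; 0xA ⊕ 0x8 = 0x2.

P[1] = 0xF, P[2] = 0x3, P[3] = 0xB, P[4] = 0x2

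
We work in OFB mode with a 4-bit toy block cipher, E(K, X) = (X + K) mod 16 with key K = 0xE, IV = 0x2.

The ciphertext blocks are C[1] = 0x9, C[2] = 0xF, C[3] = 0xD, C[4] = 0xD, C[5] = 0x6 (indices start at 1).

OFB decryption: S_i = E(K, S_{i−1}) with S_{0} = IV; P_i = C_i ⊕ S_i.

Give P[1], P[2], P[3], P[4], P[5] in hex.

P[1] = 0x9, P[2] = 0x1, P[3] = 0x1, P[4] = 0x7, P[5] = 0xE

P[1]: S = E(K, 0x2) = 0x0; 0x9 ⊕ 0x0 = 0x9.
P[2]: S = E(K, 0x0) = 0xE; 0xF ⊕ 0xE = 0x1.
P[3]: S = E(K, 0xE) = 0xC; 0xD ⊕ 0xC = 0x1.
P[4]: S = E(K, 0xC) = 0xA; 0xD ⊕ 0xA = 0x7.
P[5]: S = E(K, 0xA) = 0x8; 0x6 ⊕ 0x8 = 0xE.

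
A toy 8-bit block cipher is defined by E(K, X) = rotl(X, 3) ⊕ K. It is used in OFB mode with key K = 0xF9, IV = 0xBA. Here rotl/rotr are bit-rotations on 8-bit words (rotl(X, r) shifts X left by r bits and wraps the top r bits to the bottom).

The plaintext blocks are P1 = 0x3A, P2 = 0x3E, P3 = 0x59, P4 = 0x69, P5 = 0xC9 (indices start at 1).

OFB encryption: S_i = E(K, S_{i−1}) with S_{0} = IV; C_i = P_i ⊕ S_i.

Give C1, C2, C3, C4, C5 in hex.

C1 = 0x16, C2 = 0xA6, C3 = 0x64, C4 = 0x79, C5 = 0xB0

C1: S = E(K, 0xBA) = 0x2C; 0x3A ⊕ 0x2C = 0x16.
C2: S = E(K, 0x2C) = 0x98; 0x3E ⊕ 0x98 = 0xA6.
C3: S = E(K, 0x98) = 0x3D; 0x59 ⊕ 0x3D = 0x64.
C4: S = E(K, 0x3D) = 0x10; 0x69 ⊕ 0x10 = 0x79.
C5: S = E(K, 0x10) = 0x79; 0xC9 ⊕ 0x79 = 0xB0.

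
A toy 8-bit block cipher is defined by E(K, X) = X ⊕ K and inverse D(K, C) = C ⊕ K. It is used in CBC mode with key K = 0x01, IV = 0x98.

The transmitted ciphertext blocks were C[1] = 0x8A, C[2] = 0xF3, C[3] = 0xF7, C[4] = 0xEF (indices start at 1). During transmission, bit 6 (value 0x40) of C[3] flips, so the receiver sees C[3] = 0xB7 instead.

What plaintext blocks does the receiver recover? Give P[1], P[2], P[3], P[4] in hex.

CBC decryption: P_i = D(K, C_i) ⊕ C_{i−1}, with C_{0} = IV.
Only C[3] changed, to 0xB7. In CBC, a change in C_i garbles P_i and flips the same bit in P_{i+1}. Decrypting the received ciphertext:
P[1]: D(K, 0x8A) = 0x8B; 0x8B ⊕ 0x98 = 0x13.
P[2]: D(K, 0xF3) = 0xF2; 0xF2 ⊕ 0x8A = 0x78.
P[3]: D(K, 0xB7) = 0xB6; 0xB6 ⊕ 0xF3 = 0x45.
P[4]: D(K, 0xEF) = 0xEE; 0xEE ⊕ 0xB7 = 0x59.
Blocks that differ from the original plaintext: P[3], P[4].

P[1] = 0x13, P[2] = 0x78, P[3] = 0x45, P[4] = 0x59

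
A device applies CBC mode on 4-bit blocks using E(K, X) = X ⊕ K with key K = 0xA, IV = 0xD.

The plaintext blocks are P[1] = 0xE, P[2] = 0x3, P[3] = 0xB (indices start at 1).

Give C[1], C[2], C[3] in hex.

CBC encryption: C_i = E(K, P_i ⊕ C_{i−1}), with C_{0} = IV.
C[1]: P[1] ⊕ 0xD = 0x3; E(K, 0x3) = 0x9.
C[2]: P[2] ⊕ 0x9 = 0xA; E(K, 0xA) = 0x0.
C[3]: P[3] ⊕ 0x0 = 0xB; E(K, 0xB) = 0x1.

C[1] = 0x9, C[2] = 0x0, C[3] = 0x1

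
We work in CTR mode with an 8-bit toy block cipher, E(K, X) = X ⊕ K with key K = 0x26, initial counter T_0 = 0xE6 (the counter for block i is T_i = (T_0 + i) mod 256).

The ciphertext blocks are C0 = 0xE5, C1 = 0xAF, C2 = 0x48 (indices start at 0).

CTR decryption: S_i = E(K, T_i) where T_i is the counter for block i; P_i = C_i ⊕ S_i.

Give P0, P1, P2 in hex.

P0: T = 0xE6, S = E(K, T) = 0xC0; 0xE5 ⊕ 0xC0 = 0x25.
P1: T = 0xE7, S = E(K, T) = 0xC1; 0xAF ⊕ 0xC1 = 0x6E.
P2: T = 0xE8, S = E(K, T) = 0xCE; 0x48 ⊕ 0xCE = 0x86.

P0 = 0x25, P1 = 0x6E, P2 = 0x86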